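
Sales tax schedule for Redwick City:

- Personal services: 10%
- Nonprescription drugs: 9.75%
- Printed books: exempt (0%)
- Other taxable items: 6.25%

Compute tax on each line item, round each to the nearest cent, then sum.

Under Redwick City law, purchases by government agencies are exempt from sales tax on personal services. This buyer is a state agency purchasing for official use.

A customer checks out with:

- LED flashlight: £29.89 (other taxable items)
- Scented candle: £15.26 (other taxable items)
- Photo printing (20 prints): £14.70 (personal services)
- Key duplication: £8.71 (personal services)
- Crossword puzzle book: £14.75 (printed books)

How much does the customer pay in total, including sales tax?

LED flashlight £29.89: other taxable items → 6.25% → £1.87
Scented candle £15.26: other taxable items → 6.25% → £0.95
Photo printing (20 prints) £14.70: personal services, buyer-exempt → 0% → £0.00
Key duplication £8.71: personal services, buyer-exempt → 0% → £0.00
Crossword puzzle book £14.75: printed books → 0% → £0.00
Subtotal = £83.31; tax = £2.82; total due = £86.13

£86.13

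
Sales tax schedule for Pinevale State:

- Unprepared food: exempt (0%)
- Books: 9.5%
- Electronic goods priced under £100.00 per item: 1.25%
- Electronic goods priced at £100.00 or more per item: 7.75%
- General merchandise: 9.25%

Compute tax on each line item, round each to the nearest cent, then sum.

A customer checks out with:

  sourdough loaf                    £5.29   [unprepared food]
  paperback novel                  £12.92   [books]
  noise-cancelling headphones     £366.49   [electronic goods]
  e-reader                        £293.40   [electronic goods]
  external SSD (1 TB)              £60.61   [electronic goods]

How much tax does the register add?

Sourdough loaf £5.29: unprepared food → 0% → £0.00
Paperback novel £12.92: books → 9.5% → £1.23
Noise-cancelling headphones £366.49: electronic goods, £100.00 or more → 7.75% → £28.40
E-reader £293.40: electronic goods, £100.00 or more → 7.75% → £22.74
External SSD (1 TB) £60.61: electronic goods, under £100.00 → 1.25% → £0.76
Total tax = £1.23 + £28.40 + £22.74 + £0.76 = £53.13

£53.13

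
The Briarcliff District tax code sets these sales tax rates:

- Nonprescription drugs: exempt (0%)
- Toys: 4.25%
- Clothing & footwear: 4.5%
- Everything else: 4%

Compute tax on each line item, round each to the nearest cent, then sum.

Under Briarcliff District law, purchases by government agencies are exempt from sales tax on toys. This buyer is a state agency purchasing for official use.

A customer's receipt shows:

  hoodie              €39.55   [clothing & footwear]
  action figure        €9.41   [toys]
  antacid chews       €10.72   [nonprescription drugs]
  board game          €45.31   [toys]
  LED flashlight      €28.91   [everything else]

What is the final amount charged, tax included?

€136.84

Hoodie €39.55: clothing & footwear → 4.5% → €1.78
Action figure €9.41: toys, buyer-exempt → 0% → €0.00
Antacid chews €10.72: nonprescription drugs → 0% → €0.00
Board game €45.31: toys, buyer-exempt → 0% → €0.00
LED flashlight €28.91: everything else → 4% → €1.16
Subtotal = €133.90; tax = €2.94; total due = €136.84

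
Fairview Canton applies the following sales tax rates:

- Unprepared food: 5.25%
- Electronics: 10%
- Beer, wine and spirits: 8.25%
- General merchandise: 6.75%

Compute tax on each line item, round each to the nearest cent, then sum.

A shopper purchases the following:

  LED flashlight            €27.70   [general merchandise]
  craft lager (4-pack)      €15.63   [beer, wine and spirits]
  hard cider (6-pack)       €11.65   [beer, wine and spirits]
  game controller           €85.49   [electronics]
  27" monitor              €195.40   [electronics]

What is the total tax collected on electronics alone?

Game controller €85.49: electronics → 10% → €8.55
27" monitor €195.40: electronics → 10% → €19.54
Tax on electronics = €8.55 + €19.54 = €28.09

€28.09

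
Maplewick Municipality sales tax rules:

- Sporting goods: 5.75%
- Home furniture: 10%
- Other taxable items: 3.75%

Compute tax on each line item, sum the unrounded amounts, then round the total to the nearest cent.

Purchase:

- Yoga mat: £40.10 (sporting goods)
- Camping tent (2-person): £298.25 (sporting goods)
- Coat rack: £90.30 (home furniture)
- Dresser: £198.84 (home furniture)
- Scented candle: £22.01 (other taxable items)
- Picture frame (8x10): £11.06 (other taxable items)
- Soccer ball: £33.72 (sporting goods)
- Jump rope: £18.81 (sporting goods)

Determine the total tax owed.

Yoga mat £40.10: sporting goods → 5.75% → £2.30575
Camping tent (2-person) £298.25: sporting goods → 5.75% → £17.149375
Coat rack £90.30: home furniture → 10% → £9.03
Dresser £198.84: home furniture → 10% → £19.884
Scented candle £22.01: other taxable items → 3.75% → £0.825375
Picture frame (8x10) £11.06: other taxable items → 3.75% → £0.41475
Soccer ball £33.72: sporting goods → 5.75% → £1.9389
Jump rope £18.81: sporting goods → 5.75% → £1.081575
Unrounded tax sum = £52.629725 → £52.63

£52.63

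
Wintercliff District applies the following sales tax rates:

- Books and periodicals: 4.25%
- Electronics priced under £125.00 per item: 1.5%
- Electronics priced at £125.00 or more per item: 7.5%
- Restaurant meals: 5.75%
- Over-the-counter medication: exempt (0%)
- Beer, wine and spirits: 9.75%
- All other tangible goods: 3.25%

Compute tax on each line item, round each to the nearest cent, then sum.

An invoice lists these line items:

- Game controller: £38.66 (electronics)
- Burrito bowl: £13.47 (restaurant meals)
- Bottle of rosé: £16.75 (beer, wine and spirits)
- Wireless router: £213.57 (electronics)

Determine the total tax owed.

£19.00

Game controller £38.66: electronics, under £125.00 → 1.5% → £0.58
Burrito bowl £13.47: restaurant meals → 5.75% → £0.77
Bottle of rosé £16.75: beer, wine and spirits → 9.75% → £1.63
Wireless router £213.57: electronics, £125.00 or more → 7.5% → £16.02
Total tax = £0.58 + £0.77 + £1.63 + £16.02 = £19.00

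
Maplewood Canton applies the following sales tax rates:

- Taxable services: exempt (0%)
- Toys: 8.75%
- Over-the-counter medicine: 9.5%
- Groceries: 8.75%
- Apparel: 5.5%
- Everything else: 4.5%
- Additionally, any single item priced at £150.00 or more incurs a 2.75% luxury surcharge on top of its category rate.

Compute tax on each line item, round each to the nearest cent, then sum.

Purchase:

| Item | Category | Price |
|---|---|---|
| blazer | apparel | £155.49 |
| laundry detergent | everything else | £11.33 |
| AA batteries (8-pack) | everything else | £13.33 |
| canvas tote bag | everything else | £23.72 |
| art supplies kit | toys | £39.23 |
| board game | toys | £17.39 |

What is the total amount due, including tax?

£280.45

Blazer £155.49: apparel → 5.5% + 2.75% surcharge = 8.25% → £12.83
Laundry detergent £11.33: everything else → 4.5% → £0.51
AA batteries (8-pack) £13.33: everything else → 4.5% → £0.60
Canvas tote bag £23.72: everything else → 4.5% → £1.07
Art supplies kit £39.23: toys → 8.75% → £3.43
Board game £17.39: toys → 8.75% → £1.52
Subtotal = £260.49; tax = £19.96; total due = £280.45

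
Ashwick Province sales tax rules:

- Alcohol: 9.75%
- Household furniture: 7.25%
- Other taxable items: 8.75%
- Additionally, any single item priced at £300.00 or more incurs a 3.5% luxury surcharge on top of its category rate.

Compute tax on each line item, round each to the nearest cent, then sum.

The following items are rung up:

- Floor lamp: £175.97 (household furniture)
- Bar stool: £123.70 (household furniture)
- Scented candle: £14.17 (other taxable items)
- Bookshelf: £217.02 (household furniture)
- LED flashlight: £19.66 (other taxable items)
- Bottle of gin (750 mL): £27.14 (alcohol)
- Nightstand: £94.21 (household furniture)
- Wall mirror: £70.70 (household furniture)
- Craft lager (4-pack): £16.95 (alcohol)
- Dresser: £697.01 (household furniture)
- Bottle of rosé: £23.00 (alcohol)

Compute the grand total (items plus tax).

Floor lamp £175.97: household furniture → 7.25% → £12.76
Bar stool £123.70: household furniture → 7.25% → £8.97
Scented candle £14.17: other taxable items → 8.75% → £1.24
Bookshelf £217.02: household furniture → 7.25% → £15.73
LED flashlight £19.66: other taxable items → 8.75% → £1.72
Bottle of gin (750 mL) £27.14: alcohol → 9.75% → £2.65
Nightstand £94.21: household furniture → 7.25% → £6.83
Wall mirror £70.70: household furniture → 7.25% → £5.13
Craft lager (4-pack) £16.95: alcohol → 9.75% → £1.65
Dresser £697.01: household furniture → 7.25% + 3.5% surcharge = 10.75% → £74.93
Bottle of rosé £23.00: alcohol → 9.75% → £2.24
Subtotal = £1479.53; tax = £133.85; total due = £1613.38

£1613.38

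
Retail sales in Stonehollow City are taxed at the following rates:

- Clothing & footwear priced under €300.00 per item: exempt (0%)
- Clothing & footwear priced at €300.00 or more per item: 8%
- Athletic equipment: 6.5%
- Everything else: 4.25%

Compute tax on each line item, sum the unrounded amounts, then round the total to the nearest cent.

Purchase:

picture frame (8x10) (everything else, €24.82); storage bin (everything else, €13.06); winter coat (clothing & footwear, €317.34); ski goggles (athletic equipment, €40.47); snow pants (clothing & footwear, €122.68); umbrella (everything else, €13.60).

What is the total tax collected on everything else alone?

€2.19

Picture frame (8x10) €24.82: everything else → 4.25% → €1.05485
Storage bin €13.06: everything else → 4.25% → €0.55505
Umbrella €13.60: everything else → 4.25% → €0.578
Tax on everything else: unrounded sum = €2.1879 → €2.19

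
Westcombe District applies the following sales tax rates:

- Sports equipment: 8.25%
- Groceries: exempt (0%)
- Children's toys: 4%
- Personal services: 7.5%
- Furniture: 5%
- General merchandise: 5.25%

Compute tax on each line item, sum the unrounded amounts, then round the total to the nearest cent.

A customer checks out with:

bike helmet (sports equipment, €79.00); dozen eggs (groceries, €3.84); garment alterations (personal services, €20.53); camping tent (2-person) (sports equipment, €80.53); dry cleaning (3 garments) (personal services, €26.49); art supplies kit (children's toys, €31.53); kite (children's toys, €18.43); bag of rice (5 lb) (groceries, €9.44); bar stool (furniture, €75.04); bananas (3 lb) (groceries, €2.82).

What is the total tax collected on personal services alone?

€3.53

Garment alterations €20.53: personal services → 7.5% → €1.53975
Dry cleaning (3 garments) €26.49: personal services → 7.5% → €1.98675
Tax on personal services: unrounded sum = €3.5265 → €3.53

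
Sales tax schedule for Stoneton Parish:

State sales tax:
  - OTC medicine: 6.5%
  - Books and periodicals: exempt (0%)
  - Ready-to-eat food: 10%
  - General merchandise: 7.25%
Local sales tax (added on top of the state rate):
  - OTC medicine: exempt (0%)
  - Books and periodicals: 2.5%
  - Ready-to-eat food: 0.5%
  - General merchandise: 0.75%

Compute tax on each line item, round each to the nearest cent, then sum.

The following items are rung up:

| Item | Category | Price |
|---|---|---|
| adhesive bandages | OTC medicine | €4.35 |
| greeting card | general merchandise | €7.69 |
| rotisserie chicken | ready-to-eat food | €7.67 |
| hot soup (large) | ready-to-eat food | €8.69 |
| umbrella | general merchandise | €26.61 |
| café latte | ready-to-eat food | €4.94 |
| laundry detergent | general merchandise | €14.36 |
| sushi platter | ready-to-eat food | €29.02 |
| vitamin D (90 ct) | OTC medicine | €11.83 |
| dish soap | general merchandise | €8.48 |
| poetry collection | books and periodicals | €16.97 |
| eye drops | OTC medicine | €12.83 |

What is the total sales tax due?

€12.17

Adhesive bandages €4.35: OTC medicine → 6.5% + 0% local = 6.5% → €0.28
Greeting card €7.69: general merchandise → 7.25% + 0.75% local = 8% → €0.62
Rotisserie chicken €7.67: ready-to-eat food → 10% + 0.5% local = 10.5% → €0.81
Hot soup (large) €8.69: ready-to-eat food → 10% + 0.5% local = 10.5% → €0.91
Umbrella €26.61: general merchandise → 7.25% + 0.75% local = 8% → €2.13
Café latte €4.94: ready-to-eat food → 10% + 0.5% local = 10.5% → €0.52
Laundry detergent €14.36: general merchandise → 7.25% + 0.75% local = 8% → €1.15
Sushi platter €29.02: ready-to-eat food → 10% + 0.5% local = 10.5% → €3.05
Vitamin D (90 ct) €11.83: OTC medicine → 6.5% + 0% local = 6.5% → €0.77
Dish soap €8.48: general merchandise → 7.25% + 0.75% local = 8% → €0.68
Poetry collection €16.97: books and periodicals → 0% + 2.5% local = 2.5% → €0.42
Eye drops €12.83: OTC medicine → 6.5% + 0% local = 6.5% → €0.83
Total tax = €0.28 + €0.62 + €0.81 + €0.91 + €2.13 + €0.52 + €1.15 + €3.05 + €0.77 + €0.68 + €0.42 + €0.83 = €12.17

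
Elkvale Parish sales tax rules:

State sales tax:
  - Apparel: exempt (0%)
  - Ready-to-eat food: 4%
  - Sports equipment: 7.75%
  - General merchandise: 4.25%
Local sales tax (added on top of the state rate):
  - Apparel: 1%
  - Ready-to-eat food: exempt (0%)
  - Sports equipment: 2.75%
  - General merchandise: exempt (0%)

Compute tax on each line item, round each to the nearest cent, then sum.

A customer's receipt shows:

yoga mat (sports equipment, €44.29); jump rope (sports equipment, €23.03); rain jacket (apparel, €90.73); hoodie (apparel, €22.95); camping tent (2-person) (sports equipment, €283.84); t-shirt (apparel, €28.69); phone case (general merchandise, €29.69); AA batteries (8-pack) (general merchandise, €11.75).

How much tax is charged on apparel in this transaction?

€1.43

Rain jacket €90.73: apparel → 0% + 1% local = 1% → €0.91
Hoodie €22.95: apparel → 0% + 1% local = 1% → €0.23
T-shirt €28.69: apparel → 0% + 1% local = 1% → €0.29
Tax on apparel = €0.91 + €0.23 + €0.29 = €1.43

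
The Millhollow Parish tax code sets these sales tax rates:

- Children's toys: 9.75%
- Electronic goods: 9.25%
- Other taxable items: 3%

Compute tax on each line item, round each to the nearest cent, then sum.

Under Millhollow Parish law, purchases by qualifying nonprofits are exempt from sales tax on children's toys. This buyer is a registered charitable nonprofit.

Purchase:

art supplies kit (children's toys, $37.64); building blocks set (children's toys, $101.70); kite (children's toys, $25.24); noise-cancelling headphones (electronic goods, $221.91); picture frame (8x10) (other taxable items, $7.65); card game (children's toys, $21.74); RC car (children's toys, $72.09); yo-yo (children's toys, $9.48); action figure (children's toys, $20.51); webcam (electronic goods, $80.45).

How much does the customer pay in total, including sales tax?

$626.61

Art supplies kit $37.64: children's toys, buyer-exempt → 0% → $0.00
Building blocks set $101.70: children's toys, buyer-exempt → 0% → $0.00
Kite $25.24: children's toys, buyer-exempt → 0% → $0.00
Noise-cancelling headphones $221.91: electronic goods → 9.25% → $20.53
Picture frame (8x10) $7.65: other taxable items → 3% → $0.23
Card game $21.74: children's toys, buyer-exempt → 0% → $0.00
RC car $72.09: children's toys, buyer-exempt → 0% → $0.00
Yo-yo $9.48: children's toys, buyer-exempt → 0% → $0.00
Action figure $20.51: children's toys, buyer-exempt → 0% → $0.00
Webcam $80.45: electronic goods → 9.25% → $7.44
Subtotal = $598.41; tax = $28.20; total due = $626.61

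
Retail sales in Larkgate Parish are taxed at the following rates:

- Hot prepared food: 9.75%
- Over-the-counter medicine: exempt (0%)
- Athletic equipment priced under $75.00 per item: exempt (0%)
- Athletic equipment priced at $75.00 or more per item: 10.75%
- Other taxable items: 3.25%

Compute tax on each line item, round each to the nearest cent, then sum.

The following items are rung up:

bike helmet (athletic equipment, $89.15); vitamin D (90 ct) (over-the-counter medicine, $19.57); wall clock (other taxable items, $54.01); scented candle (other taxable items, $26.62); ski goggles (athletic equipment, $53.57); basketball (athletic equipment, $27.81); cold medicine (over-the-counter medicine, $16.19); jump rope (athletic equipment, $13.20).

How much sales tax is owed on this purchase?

$12.21

Bike helmet $89.15: athletic equipment, $75.00 or more → 10.75% → $9.58
Vitamin D (90 ct) $19.57: over-the-counter medicine → 0% → $0.00
Wall clock $54.01: other taxable items → 3.25% → $1.76
Scented candle $26.62: other taxable items → 3.25% → $0.87
Ski goggles $53.57: athletic equipment, under $75.00 → 0% → $0.00
Basketball $27.81: athletic equipment, under $75.00 → 0% → $0.00
Cold medicine $16.19: over-the-counter medicine → 0% → $0.00
Jump rope $13.20: athletic equipment, under $75.00 → 0% → $0.00
Total tax = $9.58 + $1.76 + $0.87 = $12.21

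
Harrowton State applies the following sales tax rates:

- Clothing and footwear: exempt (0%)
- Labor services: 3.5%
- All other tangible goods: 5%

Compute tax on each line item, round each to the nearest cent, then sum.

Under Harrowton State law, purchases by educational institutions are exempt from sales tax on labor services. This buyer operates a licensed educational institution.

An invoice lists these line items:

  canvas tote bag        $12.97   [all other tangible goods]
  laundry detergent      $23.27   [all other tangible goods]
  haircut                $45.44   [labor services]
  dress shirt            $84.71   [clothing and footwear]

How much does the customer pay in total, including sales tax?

Canvas tote bag $12.97: all other tangible goods → 5% → $0.65
Laundry detergent $23.27: all other tangible goods → 5% → $1.16
Haircut $45.44: labor services, buyer-exempt → 0% → $0.00
Dress shirt $84.71: clothing and footwear → 0% → $0.00
Subtotal = $166.39; tax = $1.81; total due = $168.20

$168.20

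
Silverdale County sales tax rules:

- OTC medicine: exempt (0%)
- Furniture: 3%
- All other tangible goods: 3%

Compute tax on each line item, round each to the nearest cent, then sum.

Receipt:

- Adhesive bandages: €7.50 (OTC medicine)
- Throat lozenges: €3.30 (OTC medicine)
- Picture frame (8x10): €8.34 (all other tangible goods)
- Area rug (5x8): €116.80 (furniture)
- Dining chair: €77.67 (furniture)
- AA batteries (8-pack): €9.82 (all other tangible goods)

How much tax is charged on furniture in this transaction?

Area rug (5x8) €116.80: furniture → 3% → €3.50
Dining chair €77.67: furniture → 3% → €2.33
Tax on furniture = €3.50 + €2.33 = €5.83

€5.83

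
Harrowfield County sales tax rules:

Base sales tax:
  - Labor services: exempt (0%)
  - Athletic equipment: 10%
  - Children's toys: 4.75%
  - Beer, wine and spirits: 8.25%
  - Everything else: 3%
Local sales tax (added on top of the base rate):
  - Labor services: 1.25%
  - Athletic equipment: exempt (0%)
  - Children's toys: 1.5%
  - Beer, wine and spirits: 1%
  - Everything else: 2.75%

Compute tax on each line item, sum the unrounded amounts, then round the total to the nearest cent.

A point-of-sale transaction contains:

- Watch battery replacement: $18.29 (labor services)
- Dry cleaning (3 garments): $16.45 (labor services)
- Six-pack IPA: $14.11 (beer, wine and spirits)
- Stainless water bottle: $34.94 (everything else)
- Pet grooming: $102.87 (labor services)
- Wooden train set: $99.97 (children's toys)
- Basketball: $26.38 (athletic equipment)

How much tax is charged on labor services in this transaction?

$1.72

Watch battery replacement $18.29: labor services → 0% + 1.25% local = 1.25% → $0.228625
Dry cleaning (3 garments) $16.45: labor services → 0% + 1.25% local = 1.25% → $0.205625
Pet grooming $102.87: labor services → 0% + 1.25% local = 1.25% → $1.285875
Tax on labor services: unrounded sum = $1.720125 → $1.72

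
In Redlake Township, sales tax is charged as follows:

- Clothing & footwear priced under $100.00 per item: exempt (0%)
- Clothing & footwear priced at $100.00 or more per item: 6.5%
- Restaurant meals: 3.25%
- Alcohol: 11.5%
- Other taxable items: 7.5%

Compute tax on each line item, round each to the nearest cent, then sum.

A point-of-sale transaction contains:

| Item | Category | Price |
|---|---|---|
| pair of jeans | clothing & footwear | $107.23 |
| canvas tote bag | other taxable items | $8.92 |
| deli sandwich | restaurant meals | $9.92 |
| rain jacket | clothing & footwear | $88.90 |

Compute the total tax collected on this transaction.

$7.96

Pair of jeans $107.23: clothing & footwear, $100.00 or more → 6.5% → $6.97
Canvas tote bag $8.92: other taxable items → 7.5% → $0.67
Deli sandwich $9.92: restaurant meals → 3.25% → $0.32
Rain jacket $88.90: clothing & footwear, under $100.00 → 0% → $0.00
Total tax = $6.97 + $0.67 + $0.32 = $7.96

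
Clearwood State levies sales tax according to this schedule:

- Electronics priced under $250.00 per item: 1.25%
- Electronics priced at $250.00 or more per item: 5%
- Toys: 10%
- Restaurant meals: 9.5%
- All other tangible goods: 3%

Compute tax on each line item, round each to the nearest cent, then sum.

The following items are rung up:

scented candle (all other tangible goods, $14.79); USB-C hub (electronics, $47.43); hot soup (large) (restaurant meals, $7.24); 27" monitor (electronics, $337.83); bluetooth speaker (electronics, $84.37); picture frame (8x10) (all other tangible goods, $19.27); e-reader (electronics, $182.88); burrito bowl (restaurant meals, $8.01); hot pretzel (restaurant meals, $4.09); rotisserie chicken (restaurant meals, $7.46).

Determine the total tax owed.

$24.39

Scented candle $14.79: all other tangible goods → 3% → $0.44
USB-C hub $47.43: electronics, under $250.00 → 1.25% → $0.59
Hot soup (large) $7.24: restaurant meals → 9.5% → $0.69
27" monitor $337.83: electronics, $250.00 or more → 5% → $16.89
Bluetooth speaker $84.37: electronics, under $250.00 → 1.25% → $1.05
Picture frame (8x10) $19.27: all other tangible goods → 3% → $0.58
E-reader $182.88: electronics, under $250.00 → 1.25% → $2.29
Burrito bowl $8.01: restaurant meals → 9.5% → $0.76
Hot pretzel $4.09: restaurant meals → 9.5% → $0.39
Rotisserie chicken $7.46: restaurant meals → 9.5% → $0.71
Total tax = $0.44 + $0.59 + $0.69 + $16.89 + $1.05 + $0.58 + $2.29 + $0.76 + $0.39 + $0.71 = $24.39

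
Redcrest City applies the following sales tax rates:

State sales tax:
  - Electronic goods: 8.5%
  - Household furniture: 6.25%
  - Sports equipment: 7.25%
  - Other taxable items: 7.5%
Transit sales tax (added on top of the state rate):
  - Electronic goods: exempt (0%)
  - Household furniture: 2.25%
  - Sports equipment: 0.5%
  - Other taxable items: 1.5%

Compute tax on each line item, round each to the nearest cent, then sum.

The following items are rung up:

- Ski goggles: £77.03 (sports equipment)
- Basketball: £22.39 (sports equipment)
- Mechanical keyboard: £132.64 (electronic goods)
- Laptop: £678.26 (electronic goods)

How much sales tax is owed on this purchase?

£76.63

Ski goggles £77.03: sports equipment → 7.25% + 0.5% transit = 7.75% → £5.97
Basketball £22.39: sports equipment → 7.25% + 0.5% transit = 7.75% → £1.74
Mechanical keyboard £132.64: electronic goods → 8.5% + 0% transit = 8.5% → £11.27
Laptop £678.26: electronic goods → 8.5% + 0% transit = 8.5% → £57.65
Total tax = £5.97 + £1.74 + £11.27 + £57.65 = £76.63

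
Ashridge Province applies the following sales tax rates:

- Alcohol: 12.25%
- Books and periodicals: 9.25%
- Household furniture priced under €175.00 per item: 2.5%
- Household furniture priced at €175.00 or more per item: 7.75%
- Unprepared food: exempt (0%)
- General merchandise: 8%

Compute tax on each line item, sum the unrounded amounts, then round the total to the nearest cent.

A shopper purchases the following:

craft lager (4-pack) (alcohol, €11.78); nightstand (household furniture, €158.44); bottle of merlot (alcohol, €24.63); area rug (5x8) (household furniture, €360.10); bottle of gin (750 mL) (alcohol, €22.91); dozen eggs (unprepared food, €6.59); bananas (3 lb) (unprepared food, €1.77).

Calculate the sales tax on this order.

€39.14

Craft lager (4-pack) €11.78: alcohol → 12.25% → €1.44305
Nightstand €158.44: household furniture, under €175.00 → 2.5% → €3.961
Bottle of merlot €24.63: alcohol → 12.25% → €3.017175
Area rug (5x8) €360.10: household furniture, €175.00 or more → 7.75% → €27.90775
Bottle of gin (750 mL) €22.91: alcohol → 12.25% → €2.806475
Dozen eggs €6.59: unprepared food → 0% → €0.00
Bananas (3 lb) €1.77: unprepared food → 0% → €0.00
Unrounded tax sum = €39.13545 → €39.14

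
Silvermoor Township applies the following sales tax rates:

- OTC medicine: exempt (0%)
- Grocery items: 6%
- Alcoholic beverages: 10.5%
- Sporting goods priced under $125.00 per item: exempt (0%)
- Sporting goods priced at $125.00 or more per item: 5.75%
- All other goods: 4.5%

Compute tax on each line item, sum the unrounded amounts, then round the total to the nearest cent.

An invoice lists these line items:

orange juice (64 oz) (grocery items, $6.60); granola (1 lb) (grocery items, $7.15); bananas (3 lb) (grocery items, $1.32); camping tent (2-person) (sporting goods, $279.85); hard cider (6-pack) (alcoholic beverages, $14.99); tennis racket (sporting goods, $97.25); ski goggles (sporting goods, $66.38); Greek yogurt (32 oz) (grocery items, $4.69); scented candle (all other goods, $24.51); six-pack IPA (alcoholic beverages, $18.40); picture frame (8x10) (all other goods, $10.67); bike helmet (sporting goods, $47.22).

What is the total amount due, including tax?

$601.40

Orange juice (64 oz) $6.60: grocery items → 6% → $0.396
Granola (1 lb) $7.15: grocery items → 6% → $0.429
Bananas (3 lb) $1.32: grocery items → 6% → $0.0792
Camping tent (2-person) $279.85: sporting goods, $125.00 or more → 5.75% → $16.091375
Hard cider (6-pack) $14.99: alcoholic beverages → 10.5% → $1.57395
Tennis racket $97.25: sporting goods, under $125.00 → 0% → $0.00
Ski goggles $66.38: sporting goods, under $125.00 → 0% → $0.00
Greek yogurt (32 oz) $4.69: grocery items → 6% → $0.2814
Scented candle $24.51: all other goods → 4.5% → $1.10295
Six-pack IPA $18.40: alcoholic beverages → 10.5% → $1.932
Picture frame (8x10) $10.67: all other goods → 4.5% → $0.48015
Bike helmet $47.22: sporting goods, under $125.00 → 0% → $0.00
Subtotal = $579.03; unrounded tax = $22.366025 → $22.37; total due = $601.40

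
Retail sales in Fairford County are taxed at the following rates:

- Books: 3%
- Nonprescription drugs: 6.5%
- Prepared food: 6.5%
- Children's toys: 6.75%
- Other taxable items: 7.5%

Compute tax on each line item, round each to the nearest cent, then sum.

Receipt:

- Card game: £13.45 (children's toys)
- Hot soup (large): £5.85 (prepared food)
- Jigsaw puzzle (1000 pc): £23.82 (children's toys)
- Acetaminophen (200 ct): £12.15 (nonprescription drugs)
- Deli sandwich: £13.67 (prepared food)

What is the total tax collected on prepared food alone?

Hot soup (large) £5.85: prepared food → 6.5% → £0.38
Deli sandwich £13.67: prepared food → 6.5% → £0.89
Tax on prepared food = £0.38 + £0.89 = £1.27

£1.27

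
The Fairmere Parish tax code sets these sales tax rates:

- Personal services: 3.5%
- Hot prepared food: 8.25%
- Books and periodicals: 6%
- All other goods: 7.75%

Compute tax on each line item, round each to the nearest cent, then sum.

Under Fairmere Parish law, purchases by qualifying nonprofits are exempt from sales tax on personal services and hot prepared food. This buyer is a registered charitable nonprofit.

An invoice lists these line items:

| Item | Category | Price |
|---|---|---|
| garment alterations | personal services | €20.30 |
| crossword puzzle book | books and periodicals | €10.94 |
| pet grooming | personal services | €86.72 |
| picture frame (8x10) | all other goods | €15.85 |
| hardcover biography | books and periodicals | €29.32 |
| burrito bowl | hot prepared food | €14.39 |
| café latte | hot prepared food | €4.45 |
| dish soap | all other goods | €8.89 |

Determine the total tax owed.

Garment alterations €20.30: personal services, buyer-exempt → 0% → €0.00
Crossword puzzle book €10.94: books and periodicals → 6% → €0.66
Pet grooming €86.72: personal services, buyer-exempt → 0% → €0.00
Picture frame (8x10) €15.85: all other goods → 7.75% → €1.23
Hardcover biography €29.32: books and periodicals → 6% → €1.76
Burrito bowl €14.39: hot prepared food, buyer-exempt → 0% → €0.00
Café latte €4.45: hot prepared food, buyer-exempt → 0% → €0.00
Dish soap €8.89: all other goods → 7.75% → €0.69
Total tax = €0.66 + €1.23 + €1.76 + €0.69 = €4.34

€4.34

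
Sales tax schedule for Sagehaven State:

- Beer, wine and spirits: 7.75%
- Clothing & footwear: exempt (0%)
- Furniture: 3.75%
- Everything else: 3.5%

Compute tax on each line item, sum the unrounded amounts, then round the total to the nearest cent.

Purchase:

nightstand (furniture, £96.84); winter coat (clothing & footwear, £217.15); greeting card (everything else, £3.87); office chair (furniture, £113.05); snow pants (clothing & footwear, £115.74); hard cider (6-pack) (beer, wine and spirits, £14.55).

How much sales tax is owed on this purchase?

Nightstand £96.84: furniture → 3.75% → £3.6315
Winter coat £217.15: clothing & footwear → 0% → £0.00
Greeting card £3.87: everything else → 3.5% → £0.13545
Office chair £113.05: furniture → 3.75% → £4.239375
Snow pants £115.74: clothing & footwear → 0% → £0.00
Hard cider (6-pack) £14.55: beer, wine and spirits → 7.75% → £1.127625
Unrounded tax sum = £9.13395 → £9.13

£9.13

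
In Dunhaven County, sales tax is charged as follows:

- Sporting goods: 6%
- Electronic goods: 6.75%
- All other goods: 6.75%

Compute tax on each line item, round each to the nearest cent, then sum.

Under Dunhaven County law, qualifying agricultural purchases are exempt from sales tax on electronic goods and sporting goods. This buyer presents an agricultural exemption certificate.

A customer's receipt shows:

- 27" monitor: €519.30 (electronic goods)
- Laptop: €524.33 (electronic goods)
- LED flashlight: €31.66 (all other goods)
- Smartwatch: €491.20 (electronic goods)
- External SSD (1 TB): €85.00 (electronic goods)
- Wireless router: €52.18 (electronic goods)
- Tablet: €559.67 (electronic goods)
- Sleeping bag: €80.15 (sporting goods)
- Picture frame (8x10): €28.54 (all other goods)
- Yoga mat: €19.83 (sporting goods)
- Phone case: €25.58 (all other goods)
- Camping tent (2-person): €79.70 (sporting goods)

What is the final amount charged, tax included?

€2502.94

27" monitor €519.30: electronic goods, buyer-exempt → 0% → €0.00
Laptop €524.33: electronic goods, buyer-exempt → 0% → €0.00
LED flashlight €31.66: all other goods → 6.75% → €2.14
Smartwatch €491.20: electronic goods, buyer-exempt → 0% → €0.00
External SSD (1 TB) €85.00: electronic goods, buyer-exempt → 0% → €0.00
Wireless router €52.18: electronic goods, buyer-exempt → 0% → €0.00
Tablet €559.67: electronic goods, buyer-exempt → 0% → €0.00
Sleeping bag €80.15: sporting goods, buyer-exempt → 0% → €0.00
Picture frame (8x10) €28.54: all other goods → 6.75% → €1.93
Yoga mat €19.83: sporting goods, buyer-exempt → 0% → €0.00
Phone case €25.58: all other goods → 6.75% → €1.73
Camping tent (2-person) €79.70: sporting goods, buyer-exempt → 0% → €0.00
Subtotal = €2497.14; tax = €5.80; total due = €2502.94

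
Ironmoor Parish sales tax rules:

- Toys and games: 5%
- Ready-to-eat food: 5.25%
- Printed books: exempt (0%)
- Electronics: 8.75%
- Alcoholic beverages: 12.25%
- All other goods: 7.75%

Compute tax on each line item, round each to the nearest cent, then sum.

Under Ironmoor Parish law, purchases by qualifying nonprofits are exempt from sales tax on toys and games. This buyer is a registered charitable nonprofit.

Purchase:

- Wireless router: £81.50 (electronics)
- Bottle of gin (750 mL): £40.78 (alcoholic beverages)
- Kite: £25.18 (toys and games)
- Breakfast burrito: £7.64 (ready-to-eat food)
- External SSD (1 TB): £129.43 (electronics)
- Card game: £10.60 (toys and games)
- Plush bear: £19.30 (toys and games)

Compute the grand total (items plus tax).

Wireless router £81.50: electronics → 8.75% → £7.13
Bottle of gin (750 mL) £40.78: alcoholic beverages → 12.25% → £5.00
Kite £25.18: toys and games, buyer-exempt → 0% → £0.00
Breakfast burrito £7.64: ready-to-eat food → 5.25% → £0.40
External SSD (1 TB) £129.43: electronics → 8.75% → £11.33
Card game £10.60: toys and games, buyer-exempt → 0% → £0.00
Plush bear £19.30: toys and games, buyer-exempt → 0% → £0.00
Subtotal = £314.43; tax = £23.86; total due = £338.29

£338.29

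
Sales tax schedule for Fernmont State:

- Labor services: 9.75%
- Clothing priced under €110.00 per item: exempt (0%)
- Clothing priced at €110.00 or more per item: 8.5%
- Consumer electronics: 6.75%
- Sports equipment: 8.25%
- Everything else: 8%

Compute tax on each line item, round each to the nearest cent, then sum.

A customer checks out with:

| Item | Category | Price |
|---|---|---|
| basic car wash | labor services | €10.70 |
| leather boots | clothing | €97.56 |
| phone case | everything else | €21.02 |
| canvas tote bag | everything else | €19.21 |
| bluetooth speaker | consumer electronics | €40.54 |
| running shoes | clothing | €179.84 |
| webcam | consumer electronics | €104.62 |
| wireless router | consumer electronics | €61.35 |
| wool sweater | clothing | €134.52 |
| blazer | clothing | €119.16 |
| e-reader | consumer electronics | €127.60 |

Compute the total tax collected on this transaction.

Basic car wash €10.70: labor services → 9.75% → €1.04
Leather boots €97.56: clothing, under €110.00 → 0% → €0.00
Phone case €21.02: everything else → 8% → €1.68
Canvas tote bag €19.21: everything else → 8% → €1.54
Bluetooth speaker €40.54: consumer electronics → 6.75% → €2.74
Running shoes €179.84: clothing, €110.00 or more → 8.5% → €15.29
Webcam €104.62: consumer electronics → 6.75% → €7.06
Wireless router €61.35: consumer electronics → 6.75% → €4.14
Wool sweater €134.52: clothing, €110.00 or more → 8.5% → €11.43
Blazer €119.16: clothing, €110.00 or more → 8.5% → €10.13
E-reader €127.60: consumer electronics → 6.75% → €8.61
Total tax = €1.04 + €1.68 + €1.54 + €2.74 + €15.29 + €7.06 + €4.14 + €11.43 + €10.13 + €8.61 = €63.66

€63.66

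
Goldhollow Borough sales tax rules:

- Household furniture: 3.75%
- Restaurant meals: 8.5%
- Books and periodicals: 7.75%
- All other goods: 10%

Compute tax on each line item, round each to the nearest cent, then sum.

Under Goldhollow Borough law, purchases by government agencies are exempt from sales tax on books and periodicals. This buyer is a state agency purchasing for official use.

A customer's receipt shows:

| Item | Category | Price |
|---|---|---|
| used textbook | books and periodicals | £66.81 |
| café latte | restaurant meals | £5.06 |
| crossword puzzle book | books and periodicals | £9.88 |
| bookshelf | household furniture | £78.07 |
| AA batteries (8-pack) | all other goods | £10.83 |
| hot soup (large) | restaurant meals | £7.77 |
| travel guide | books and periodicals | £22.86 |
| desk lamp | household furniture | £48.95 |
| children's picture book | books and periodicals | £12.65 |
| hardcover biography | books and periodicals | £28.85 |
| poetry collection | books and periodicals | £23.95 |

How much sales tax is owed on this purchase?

£6.94

Used textbook £66.81: books and periodicals, buyer-exempt → 0% → £0.00
Café latte £5.06: restaurant meals → 8.5% → £0.43
Crossword puzzle book £9.88: books and periodicals, buyer-exempt → 0% → £0.00
Bookshelf £78.07: household furniture → 3.75% → £2.93
AA batteries (8-pack) £10.83: all other goods → 10% → £1.08
Hot soup (large) £7.77: restaurant meals → 8.5% → £0.66
Travel guide £22.86: books and periodicals, buyer-exempt → 0% → £0.00
Desk lamp £48.95: household furniture → 3.75% → £1.84
Children's picture book £12.65: books and periodicals, buyer-exempt → 0% → £0.00
Hardcover biography £28.85: books and periodicals, buyer-exempt → 0% → £0.00
Poetry collection £23.95: books and periodicals, buyer-exempt → 0% → £0.00
Total tax = £0.43 + £2.93 + £1.08 + £0.66 + £1.84 = £6.94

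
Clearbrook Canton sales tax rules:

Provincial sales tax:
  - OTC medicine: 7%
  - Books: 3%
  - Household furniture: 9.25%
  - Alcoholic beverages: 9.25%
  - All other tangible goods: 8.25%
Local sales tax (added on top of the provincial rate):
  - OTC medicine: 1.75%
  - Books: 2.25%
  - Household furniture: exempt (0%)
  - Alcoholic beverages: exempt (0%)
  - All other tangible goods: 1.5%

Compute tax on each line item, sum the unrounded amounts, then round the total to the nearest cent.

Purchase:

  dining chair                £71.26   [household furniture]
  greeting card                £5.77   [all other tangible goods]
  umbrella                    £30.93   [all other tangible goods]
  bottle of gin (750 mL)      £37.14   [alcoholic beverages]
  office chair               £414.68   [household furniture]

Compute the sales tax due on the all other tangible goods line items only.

Greeting card £5.77: all other tangible goods → 8.25% + 1.5% local = 9.75% → £0.562575
Umbrella £30.93: all other tangible goods → 8.25% + 1.5% local = 9.75% → £3.015675
Tax on all other tangible goods: unrounded sum = £3.57825 → £3.58

£3.58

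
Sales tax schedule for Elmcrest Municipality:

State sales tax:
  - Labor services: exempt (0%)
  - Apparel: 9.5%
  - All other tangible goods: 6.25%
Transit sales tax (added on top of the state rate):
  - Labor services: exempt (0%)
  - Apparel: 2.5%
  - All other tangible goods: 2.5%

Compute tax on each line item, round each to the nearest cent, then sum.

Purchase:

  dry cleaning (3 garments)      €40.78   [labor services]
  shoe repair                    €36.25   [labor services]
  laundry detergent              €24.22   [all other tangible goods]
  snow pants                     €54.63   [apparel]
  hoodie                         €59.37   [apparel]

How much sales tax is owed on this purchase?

Dry cleaning (3 garments) €40.78: labor services → 0% + 0% transit = 0% → €0.00
Shoe repair €36.25: labor services → 0% + 0% transit = 0% → €0.00
Laundry detergent €24.22: all other tangible goods → 6.25% + 2.5% transit = 8.75% → €2.12
Snow pants €54.63: apparel → 9.5% + 2.5% transit = 12% → €6.56
Hoodie €59.37: apparel → 9.5% + 2.5% transit = 12% → €7.12
Total tax = €2.12 + €6.56 + €7.12 = €15.80

€15.80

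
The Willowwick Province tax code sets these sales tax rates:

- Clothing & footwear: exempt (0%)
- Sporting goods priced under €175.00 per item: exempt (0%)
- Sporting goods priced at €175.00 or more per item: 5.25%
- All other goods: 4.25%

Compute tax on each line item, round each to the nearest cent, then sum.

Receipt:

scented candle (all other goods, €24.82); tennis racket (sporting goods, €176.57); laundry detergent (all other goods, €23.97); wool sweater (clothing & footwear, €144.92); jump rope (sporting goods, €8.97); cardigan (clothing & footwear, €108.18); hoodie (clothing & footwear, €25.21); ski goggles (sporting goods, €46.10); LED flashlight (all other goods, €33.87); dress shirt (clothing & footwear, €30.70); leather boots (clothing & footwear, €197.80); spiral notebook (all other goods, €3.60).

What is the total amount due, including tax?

Scented candle €24.82: all other goods → 4.25% → €1.05
Tennis racket €176.57: sporting goods, €175.00 or more → 5.25% → €9.27
Laundry detergent €23.97: all other goods → 4.25% → €1.02
Wool sweater €144.92: clothing & footwear → 0% → €0.00
Jump rope €8.97: sporting goods, under €175.00 → 0% → €0.00
Cardigan €108.18: clothing & footwear → 0% → €0.00
Hoodie €25.21: clothing & footwear → 0% → €0.00
Ski goggles €46.10: sporting goods, under €175.00 → 0% → €0.00
LED flashlight €33.87: all other goods → 4.25% → €1.44
Dress shirt €30.70: clothing & footwear → 0% → €0.00
Leather boots €197.80: clothing & footwear → 0% → €0.00
Spiral notebook €3.60: all other goods → 4.25% → €0.15
Subtotal = €824.71; tax = €12.93; total due = €837.64

€837.64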